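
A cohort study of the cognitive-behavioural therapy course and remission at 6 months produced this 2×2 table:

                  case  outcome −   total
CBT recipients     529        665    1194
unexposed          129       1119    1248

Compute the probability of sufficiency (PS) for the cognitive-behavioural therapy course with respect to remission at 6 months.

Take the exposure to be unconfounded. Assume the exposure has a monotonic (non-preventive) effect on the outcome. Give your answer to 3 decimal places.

PS ≈ 0.379

p₁ = P(outcome | exposed) = 529/1194 = 0.44305
p₀ = P(outcome | unexposed) = 129/1248 = 0.10337
Under exogeneity and monotonicity, PS = (p₁ − p₀)/(1 − p₀).
PS = (0.44305 − 0.10337) / 0.89663 ≈ 0.3788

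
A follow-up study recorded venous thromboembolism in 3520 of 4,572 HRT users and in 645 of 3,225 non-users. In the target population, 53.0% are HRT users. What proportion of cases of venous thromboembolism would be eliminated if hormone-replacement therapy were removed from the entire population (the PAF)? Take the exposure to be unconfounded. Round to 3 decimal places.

p₁ = P(outcome | exposed) = 3520/4572 = 0.7699
p₀ = P(outcome | unexposed) = 645/3225 = 0.2
Overall risk P(Y=1) = π·p₁ + (1−π)·p₀ = 0.53×0.7699 + 0.47×0.2 = 0.50205.
Under exogeneity, PAF = [P(Y=1) − p₀] / P(Y=1).
PAF = (0.50205 − 0.2) / 0.50205 ≈ 0.6016

PAF ≈ 0.602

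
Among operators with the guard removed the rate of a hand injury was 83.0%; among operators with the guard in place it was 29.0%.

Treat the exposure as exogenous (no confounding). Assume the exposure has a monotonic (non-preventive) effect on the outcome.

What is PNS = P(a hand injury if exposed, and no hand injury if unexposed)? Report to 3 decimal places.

PNS ≈ 0.540

p₁ = 0.83, p₀ = 0.29.
Under exogeneity and monotonicity, PNS = p₁ − p₀.
PNS = 0.83 − 0.29 = 0.54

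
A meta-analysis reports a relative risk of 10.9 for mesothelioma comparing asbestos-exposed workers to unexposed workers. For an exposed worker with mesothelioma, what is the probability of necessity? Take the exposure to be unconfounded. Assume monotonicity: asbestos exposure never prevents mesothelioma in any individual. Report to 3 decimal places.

PN ≈ 0.908

Under exogeneity and monotonicity, PN = (RR − 1) / RR = 1 − 1/RR.
PN = (10.9 − 1) / 10.9 = 9.9 / 10.9 ≈ 0.9083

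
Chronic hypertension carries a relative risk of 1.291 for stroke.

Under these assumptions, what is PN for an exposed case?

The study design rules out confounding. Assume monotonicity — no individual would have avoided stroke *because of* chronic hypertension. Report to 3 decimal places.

PN ≈ 0.225

Under exogeneity and monotonicity, PN = (RR − 1) / RR = 1 − 1/RR.
PN = (1.291 − 1) / 1.291 = 0.291 / 1.291 ≈ 0.2254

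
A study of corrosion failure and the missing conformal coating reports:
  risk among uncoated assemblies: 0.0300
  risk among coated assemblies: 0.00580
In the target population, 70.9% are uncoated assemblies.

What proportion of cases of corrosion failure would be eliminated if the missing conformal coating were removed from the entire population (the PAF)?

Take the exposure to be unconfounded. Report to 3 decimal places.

Let p₁ = 0.03, p₀ = 0.0058.
Overall risk P(Y=1) = π·p₁ + (1−π)·p₀ = 0.709×0.03 + 0.291×0.0058 = 0.022958.
Under exogeneity, PAF = [P(Y=1) − p₀] / P(Y=1).
PAF = (0.022958 − 0.0058) / 0.022958 ≈ 0.7474

PAF ≈ 0.747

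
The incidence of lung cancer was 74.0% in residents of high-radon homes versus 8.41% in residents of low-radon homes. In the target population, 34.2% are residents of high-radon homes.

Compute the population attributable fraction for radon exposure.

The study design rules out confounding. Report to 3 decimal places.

PAF ≈ 0.727

p₁ = 0.74, p₀ = 0.0841.
Overall risk P(Y=1) = π·p₁ + (1−π)·p₀ = 0.342×0.74 + 0.658×0.0841 = 0.30842.
Under exogeneity, PAF = [P(Y=1) − p₀] / P(Y=1).
PAF = (0.30842 − 0.0841) / 0.30842 ≈ 0.7273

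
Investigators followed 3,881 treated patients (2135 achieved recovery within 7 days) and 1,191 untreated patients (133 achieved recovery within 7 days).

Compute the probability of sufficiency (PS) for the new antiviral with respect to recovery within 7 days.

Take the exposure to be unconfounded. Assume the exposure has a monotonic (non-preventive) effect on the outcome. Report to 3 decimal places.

p₁ = P(outcome | exposed) = 2135/3881 = 0.55012
p₀ = P(outcome | unexposed) = 133/1191 = 0.11167
Under exogeneity and monotonicity, PS = (p₁ − p₀) / (1 − p₀).
PS = (0.55012 − 0.11167) / (1 − 0.11167) = 0.43845 / 0.88833 ≈ 0.4936

PS ≈ 0.494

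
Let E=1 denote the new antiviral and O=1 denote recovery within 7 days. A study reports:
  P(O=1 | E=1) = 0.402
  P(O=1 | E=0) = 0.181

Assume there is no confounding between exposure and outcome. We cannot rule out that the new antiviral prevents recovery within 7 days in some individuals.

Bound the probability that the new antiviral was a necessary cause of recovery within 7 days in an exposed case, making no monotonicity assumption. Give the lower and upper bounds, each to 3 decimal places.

Let p₁ = 0.402, p₀ = 0.181.
Under exogeneity alone the bounds on PN are max{0,(p₁−p₀)/p₁} ≤ PN ≤ min{1,(1−p₀)/p₁}.
  lower = (p₁ − p₀)/p₁ = 0.221 / 0.402 ≈ 0.5498
  upper = min{1, (1 − p₀)/p₁} = 0.819 / 0.402 ≈ 2.0373 → capped at 1

0.550 ≤ PN ≤ 1.000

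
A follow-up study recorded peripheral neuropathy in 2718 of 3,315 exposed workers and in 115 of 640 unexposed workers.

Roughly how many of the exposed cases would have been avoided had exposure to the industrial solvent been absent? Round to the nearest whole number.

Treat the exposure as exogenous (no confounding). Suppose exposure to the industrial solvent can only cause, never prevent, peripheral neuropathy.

about 2122 cases

p₁ = P(outcome | exposed) = 2718/3315 = 0.81991
p₀ = P(outcome | unexposed) = 115/640 = 0.17969
PN = (p₁ − p₀)/p₁ = (0.81991 − 0.17969) / 0.81991 ≈ 0.78084.
Attributable cases ≈ PN × (exposed cases) = 0.78084 × 2718 ≈ 2122.34.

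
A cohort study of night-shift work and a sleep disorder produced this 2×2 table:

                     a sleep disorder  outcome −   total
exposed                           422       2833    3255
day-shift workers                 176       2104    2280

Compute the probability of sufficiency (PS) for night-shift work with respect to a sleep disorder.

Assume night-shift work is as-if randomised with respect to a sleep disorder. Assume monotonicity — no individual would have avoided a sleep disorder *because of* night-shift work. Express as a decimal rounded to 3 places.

PS ≈ 0.057

p₁ = P(outcome | exposed) = 422/3255 = 0.12965
p₀ = P(outcome | unexposed) = 176/2280 = 0.077193
Under exogeneity and monotonicity, PS = (p₁ − p₀)/(1 − p₀).
PS = (0.12965 − 0.077193) / 0.92281 ≈ 0.0568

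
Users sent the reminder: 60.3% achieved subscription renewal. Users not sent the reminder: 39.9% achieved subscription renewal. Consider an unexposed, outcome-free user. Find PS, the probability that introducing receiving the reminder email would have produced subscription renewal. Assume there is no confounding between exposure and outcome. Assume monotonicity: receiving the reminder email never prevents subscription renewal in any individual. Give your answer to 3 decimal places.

PS ≈ 0.339

p₁ = 0.603, p₀ = 0.399.
Under exogeneity and monotonicity, PS = (p₁ − p₀) / (1 − p₀).
PS = (0.603 − 0.399) / (1 − 0.399) = 0.204 / 0.601 ≈ 0.3394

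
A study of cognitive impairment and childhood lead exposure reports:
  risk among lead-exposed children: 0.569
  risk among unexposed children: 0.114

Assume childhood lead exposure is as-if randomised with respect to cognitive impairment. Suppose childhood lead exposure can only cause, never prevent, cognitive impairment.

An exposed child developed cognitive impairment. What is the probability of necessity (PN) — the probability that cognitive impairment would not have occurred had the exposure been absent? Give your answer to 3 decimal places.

Let p₁ = 0.569, p₀ = 0.114.
Under exogeneity and monotonicity, PN = (p₁ − p₀) / p₁.
PN = (0.569 − 0.114) / 0.569 = 0.455 / 0.569 ≈ 0.7996

PN ≈ 0.800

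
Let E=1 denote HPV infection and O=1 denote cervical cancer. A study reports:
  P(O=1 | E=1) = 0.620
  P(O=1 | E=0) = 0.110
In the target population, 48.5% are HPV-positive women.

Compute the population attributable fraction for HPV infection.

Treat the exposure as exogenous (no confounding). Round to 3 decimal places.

PAF ≈ 0.692

Let p₁ = 0.62, p₀ = 0.11.
Overall risk P(Y=1) = π·p₁ + (1−π)·p₀ = 0.485×0.62 + 0.515×0.11 = 0.35735.
Under exogeneity, PAF = [P(Y=1) − p₀] / P(Y=1).
PAF = (0.35735 − 0.11) / 0.35735 ≈ 0.6922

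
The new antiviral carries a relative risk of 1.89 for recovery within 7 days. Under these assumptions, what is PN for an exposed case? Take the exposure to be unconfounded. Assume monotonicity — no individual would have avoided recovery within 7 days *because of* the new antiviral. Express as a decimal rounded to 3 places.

Under exogeneity and monotonicity, PN = (RR − 1) / RR = 1 − 1/RR.
PN = (1.89 − 1) / 1.89 = 0.89 / 1.89 ≈ 0.4709

PN ≈ 0.471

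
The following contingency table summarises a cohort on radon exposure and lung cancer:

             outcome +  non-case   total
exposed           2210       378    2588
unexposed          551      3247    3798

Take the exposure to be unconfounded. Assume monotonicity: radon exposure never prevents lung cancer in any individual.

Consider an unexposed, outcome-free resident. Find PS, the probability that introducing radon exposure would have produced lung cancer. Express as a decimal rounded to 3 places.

p₁ = P(outcome | exposed) = 2210/2588 = 0.85394
p₀ = P(outcome | unexposed) = 551/3798 = 0.14508
Under exogeneity and monotonicity, PS = (p₁ − p₀)/(1 − p₀).
PS = (0.85394 − 0.14508) / 0.85492 ≈ 0.8292

PS ≈ 0.829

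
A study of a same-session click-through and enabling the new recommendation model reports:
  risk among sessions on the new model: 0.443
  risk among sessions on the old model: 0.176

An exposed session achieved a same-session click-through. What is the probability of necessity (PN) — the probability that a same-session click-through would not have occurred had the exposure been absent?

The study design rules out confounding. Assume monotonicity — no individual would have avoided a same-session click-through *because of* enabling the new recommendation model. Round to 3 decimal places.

Let p₁ = 0.443, p₀ = 0.176.
Under exogeneity and monotonicity, PN = (p₁ − p₀) / p₁.
PN = (0.443 − 0.176) / 0.443 = 0.267 / 0.443 ≈ 0.6027

PN ≈ 0.603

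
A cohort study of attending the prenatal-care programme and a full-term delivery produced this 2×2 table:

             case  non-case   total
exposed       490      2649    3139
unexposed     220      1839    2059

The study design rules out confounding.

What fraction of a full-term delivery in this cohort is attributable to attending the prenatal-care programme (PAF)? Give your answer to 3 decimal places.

p₁ = P(outcome | exposed) = 490/3139 = 0.1561
p₀ = P(outcome | unexposed) = 220/2059 = 0.10685
Exposure prevalence π = 3139/5198 = 0.60389; overall risk P(Y=1) = 0.13659.
Under exogeneity, PAF = [P(Y=1) − p₀]/P(Y=1).
PAF = (0.13659 − 0.10685) / 0.13659 ≈ 0.2178

PAF ≈ 0.218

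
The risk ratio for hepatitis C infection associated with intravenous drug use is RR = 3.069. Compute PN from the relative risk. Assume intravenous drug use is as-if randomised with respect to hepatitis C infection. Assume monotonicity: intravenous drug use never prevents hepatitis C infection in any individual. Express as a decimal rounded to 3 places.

PN ≈ 0.674

Under exogeneity and monotonicity, PN = (RR − 1) / RR = 1 − 1/RR.
PN = (3.069 − 1) / 3.069 = 2.069 / 3.069 ≈ 0.6742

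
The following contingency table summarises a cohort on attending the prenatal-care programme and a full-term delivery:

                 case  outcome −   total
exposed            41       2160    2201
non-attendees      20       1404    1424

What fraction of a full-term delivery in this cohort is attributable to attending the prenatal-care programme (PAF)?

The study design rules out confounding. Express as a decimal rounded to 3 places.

p₁ = P(outcome | exposed) = 41/2201 = 0.018628
p₀ = P(outcome | unexposed) = 20/1424 = 0.014045
Exposure prevalence π = 2201/3625 = 0.60717; overall risk P(Y=1) = 0.016828.
Under exogeneity, PAF = [P(Y=1) − p₀]/P(Y=1).
PAF = (0.016828 − 0.014045) / 0.016828 ≈ 0.1654

PAF ≈ 0.165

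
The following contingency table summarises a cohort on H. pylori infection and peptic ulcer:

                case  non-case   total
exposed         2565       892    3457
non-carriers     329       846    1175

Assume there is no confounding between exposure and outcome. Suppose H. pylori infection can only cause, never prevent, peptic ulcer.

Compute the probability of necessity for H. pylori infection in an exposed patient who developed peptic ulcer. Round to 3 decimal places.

p₁ = P(outcome | exposed) = 2565/3457 = 0.74197
p₀ = P(outcome | unexposed) = 329/1175 = 0.28
Under exogeneity and monotonicity, PN = (p₁ − p₀)/p₁.
PN = (0.74197 − 0.28) / 0.74197 ≈ 0.6226

PN ≈ 0.623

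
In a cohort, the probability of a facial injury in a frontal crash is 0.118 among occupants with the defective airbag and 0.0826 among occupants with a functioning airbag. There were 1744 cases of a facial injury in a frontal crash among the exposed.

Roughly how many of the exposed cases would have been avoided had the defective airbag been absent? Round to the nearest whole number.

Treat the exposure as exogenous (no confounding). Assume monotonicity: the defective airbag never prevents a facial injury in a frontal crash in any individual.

Let p₁ = 0.118, p₀ = 0.0826.
PN = (p₁ − p₀)/p₁ = (0.118 − 0.0826) / 0.118 ≈ 0.30000.
Attributable cases ≈ PN × (exposed cases) = 0.30000 × 1744 ≈ 523.20.

about 523 cases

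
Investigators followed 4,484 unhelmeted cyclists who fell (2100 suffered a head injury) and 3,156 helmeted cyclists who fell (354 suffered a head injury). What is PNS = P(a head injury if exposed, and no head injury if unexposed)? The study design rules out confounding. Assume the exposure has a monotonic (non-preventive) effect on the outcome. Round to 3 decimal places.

p₁ = P(outcome | exposed) = 2100/4484 = 0.46833
p₀ = P(outcome | unexposed) = 354/3156 = 0.11217
Under exogeneity and monotonicity, PNS = p₁ − p₀.
PNS = 0.46833 − 0.11217 = 0.35616

PNS ≈ 0.356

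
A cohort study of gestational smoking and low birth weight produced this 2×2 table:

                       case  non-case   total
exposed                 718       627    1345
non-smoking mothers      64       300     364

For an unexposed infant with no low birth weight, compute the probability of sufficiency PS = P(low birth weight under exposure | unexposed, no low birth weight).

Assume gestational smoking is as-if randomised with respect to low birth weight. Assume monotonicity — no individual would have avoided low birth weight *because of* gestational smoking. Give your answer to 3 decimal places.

p₁ = P(outcome | exposed) = 718/1345 = 0.53383
p₀ = P(outcome | unexposed) = 64/364 = 0.17582
Under exogeneity and monotonicity, PS = (p₁ − p₀) / (1 − p₀).
PS = (0.53383 − 0.17582) / (1 − 0.17582) = 0.358 / 0.82418 ≈ 0.4344

PS ≈ 0.434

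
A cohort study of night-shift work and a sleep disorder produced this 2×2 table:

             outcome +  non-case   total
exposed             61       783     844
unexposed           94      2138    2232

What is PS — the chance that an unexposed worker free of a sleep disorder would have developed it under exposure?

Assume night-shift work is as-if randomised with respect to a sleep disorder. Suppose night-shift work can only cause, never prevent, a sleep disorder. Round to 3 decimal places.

p₁ = P(outcome | exposed) = 61/844 = 0.072275
p₀ = P(outcome | unexposed) = 94/2232 = 0.042115
Under exogeneity and monotonicity, PS = (p₁ − p₀)/(1 − p₀).
PS = (0.072275 − 0.042115) / 0.95789 ≈ 0.0315

PS ≈ 0.031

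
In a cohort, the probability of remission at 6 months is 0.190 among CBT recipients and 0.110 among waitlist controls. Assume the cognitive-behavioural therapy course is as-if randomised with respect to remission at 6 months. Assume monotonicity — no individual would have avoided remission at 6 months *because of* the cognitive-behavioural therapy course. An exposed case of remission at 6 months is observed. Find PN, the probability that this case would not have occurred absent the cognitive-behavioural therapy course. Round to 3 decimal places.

Let p₁ = 0.19, p₀ = 0.11.
Under exogeneity and monotonicity, PN = (p₁ − p₀) / p₁.
PN = (0.19 − 0.11) / 0.19 = 0.08 / 0.19 ≈ 0.4211

PN ≈ 0.421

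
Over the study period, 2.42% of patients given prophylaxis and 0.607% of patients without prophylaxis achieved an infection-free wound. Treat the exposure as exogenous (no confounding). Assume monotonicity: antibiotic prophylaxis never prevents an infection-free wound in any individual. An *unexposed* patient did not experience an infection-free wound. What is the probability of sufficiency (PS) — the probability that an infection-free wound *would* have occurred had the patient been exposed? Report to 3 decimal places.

p₁ = 0.0242, p₀ = 0.00607.
Under exogeneity and monotonicity, PS = (p₁ − p₀) / (1 − p₀).
PS = (0.0242 − 0.00607) / (1 − 0.00607) = 0.01813 / 0.99393 ≈ 0.0182

PS ≈ 0.018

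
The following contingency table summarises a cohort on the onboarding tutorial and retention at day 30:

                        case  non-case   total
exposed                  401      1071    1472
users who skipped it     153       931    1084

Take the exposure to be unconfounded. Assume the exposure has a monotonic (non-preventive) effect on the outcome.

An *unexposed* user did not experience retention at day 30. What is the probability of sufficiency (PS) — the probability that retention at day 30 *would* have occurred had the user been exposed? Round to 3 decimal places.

PS ≈ 0.153

p₁ = P(outcome | exposed) = 401/1472 = 0.27242
p₀ = P(outcome | unexposed) = 153/1084 = 0.14114
Under exogeneity and monotonicity, PS = (p₁ − p₀) / (1 − p₀).
PS = (0.27242 − 0.14114) / (1 − 0.14114) = 0.13127 / 0.85886 ≈ 0.1528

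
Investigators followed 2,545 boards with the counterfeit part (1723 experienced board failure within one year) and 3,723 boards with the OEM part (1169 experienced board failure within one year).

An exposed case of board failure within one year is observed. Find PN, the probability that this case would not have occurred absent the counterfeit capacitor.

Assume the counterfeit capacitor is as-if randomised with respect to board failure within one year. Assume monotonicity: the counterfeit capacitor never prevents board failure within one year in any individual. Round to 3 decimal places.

PN ≈ 0.536

p₁ = P(outcome | exposed) = 1723/2545 = 0.67701
p₀ = P(outcome | unexposed) = 1169/3723 = 0.31399
Under exogeneity and monotonicity, PN = (p₁ − p₀) / p₁.
PN = (0.67701 − 0.31399) / 0.67701 = 0.36302 / 0.67701 ≈ 0.5362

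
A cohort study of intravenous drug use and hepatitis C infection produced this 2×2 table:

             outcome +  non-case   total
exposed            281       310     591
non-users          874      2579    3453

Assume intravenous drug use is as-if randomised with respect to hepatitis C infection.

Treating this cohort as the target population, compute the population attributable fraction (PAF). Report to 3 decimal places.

p₁ = P(outcome | exposed) = 281/591 = 0.47547
p₀ = P(outcome | unexposed) = 874/3453 = 0.25311
Exposure prevalence π = 591/4044 = 0.14614; overall risk P(Y=1) = 0.28561.
Under exogeneity, PAF = [P(Y=1) − p₀]/P(Y=1).
PAF = (0.28561 − 0.25311) / 0.28561 ≈ 0.1138

PAF ≈ 0.114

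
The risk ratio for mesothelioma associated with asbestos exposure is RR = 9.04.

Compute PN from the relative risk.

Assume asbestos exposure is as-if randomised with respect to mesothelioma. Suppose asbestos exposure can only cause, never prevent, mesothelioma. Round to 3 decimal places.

PN ≈ 0.889

Under exogeneity and monotonicity, PN = (RR − 1) / RR = 1 − 1/RR.
PN = (9.04 − 1) / 9.04 = 8.04 / 9.04 ≈ 0.8894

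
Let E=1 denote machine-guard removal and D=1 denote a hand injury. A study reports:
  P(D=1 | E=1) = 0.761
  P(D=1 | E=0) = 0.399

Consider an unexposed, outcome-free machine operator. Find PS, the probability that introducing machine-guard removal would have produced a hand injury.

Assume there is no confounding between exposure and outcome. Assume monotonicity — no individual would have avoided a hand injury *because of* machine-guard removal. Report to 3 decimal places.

Let p₁ = 0.761, p₀ = 0.399.
Under exogeneity and monotonicity, PS = (p₁ − p₀) / (1 − p₀).
PS = (0.761 − 0.399) / (1 − 0.399) = 0.362 / 0.601 ≈ 0.6023

PS ≈ 0.602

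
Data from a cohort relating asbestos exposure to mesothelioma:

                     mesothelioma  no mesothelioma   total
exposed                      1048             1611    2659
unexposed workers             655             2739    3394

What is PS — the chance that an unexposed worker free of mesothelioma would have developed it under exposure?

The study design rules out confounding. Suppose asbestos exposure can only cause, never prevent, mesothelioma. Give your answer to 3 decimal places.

PS ≈ 0.249

p₁ = P(outcome | exposed) = 1048/2659 = 0.39413
p₀ = P(outcome | unexposed) = 655/3394 = 0.19299
Under exogeneity and monotonicity, PS = (p₁ − p₀) / (1 − p₀).
PS = (0.39413 − 0.19299) / (1 − 0.19299) = 0.20115 / 0.80701 ≈ 0.2492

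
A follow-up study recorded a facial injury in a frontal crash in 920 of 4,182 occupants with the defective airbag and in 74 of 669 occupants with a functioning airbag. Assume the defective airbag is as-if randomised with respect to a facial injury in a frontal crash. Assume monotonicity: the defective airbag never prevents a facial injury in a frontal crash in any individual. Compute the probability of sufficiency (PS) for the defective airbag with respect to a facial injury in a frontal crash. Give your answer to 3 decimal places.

PS ≈ 0.123

p₁ = P(outcome | exposed) = 920/4182 = 0.21999
p₀ = P(outcome | unexposed) = 74/669 = 0.11061
Under exogeneity and monotonicity, PS = (p₁ − p₀) / (1 − p₀).
PS = (0.21999 − 0.11061) / (1 − 0.11061) = 0.10938 / 0.88939 ≈ 0.1230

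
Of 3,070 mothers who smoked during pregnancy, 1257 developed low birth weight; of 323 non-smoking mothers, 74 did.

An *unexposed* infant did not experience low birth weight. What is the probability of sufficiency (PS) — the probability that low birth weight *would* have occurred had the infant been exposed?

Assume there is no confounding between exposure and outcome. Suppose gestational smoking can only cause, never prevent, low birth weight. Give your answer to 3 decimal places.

p₁ = P(outcome | exposed) = 1257/3070 = 0.40945
p₀ = P(outcome | unexposed) = 74/323 = 0.2291
Under exogeneity and monotonicity, PS = (p₁ − p₀) / (1 − p₀).
PS = (0.40945 − 0.2291) / (1 − 0.2291) = 0.18034 / 0.7709 ≈ 0.2339

PS ≈ 0.234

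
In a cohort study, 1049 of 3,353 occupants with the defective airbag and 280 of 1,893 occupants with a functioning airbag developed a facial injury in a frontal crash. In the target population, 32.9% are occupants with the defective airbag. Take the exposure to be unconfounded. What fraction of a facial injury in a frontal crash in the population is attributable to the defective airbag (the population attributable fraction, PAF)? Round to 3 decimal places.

PAF ≈ 0.268

p₁ = P(outcome | exposed) = 1049/3353 = 0.31285
p₀ = P(outcome | unexposed) = 280/1893 = 0.14791
Overall risk P(Y=1) = π·p₁ + (1−π)·p₀ = 0.329×0.31285 + 0.671×0.14791 = 0.20218.
Under exogeneity, PAF = [P(Y=1) − p₀] / P(Y=1).
PAF = (0.20218 − 0.14791) / 0.20218 ≈ 0.2684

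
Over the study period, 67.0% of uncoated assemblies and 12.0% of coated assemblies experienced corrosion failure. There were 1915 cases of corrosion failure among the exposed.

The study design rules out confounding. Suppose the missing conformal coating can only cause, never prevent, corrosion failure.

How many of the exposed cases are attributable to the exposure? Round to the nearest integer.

p₁ = 0.67, p₀ = 0.12.
PN = (p₁ − p₀)/p₁ = (0.67 − 0.12) / 0.67 ≈ 0.82090.
Attributable cases ≈ PN × (exposed cases) = 0.82090 × 1915 ≈ 1572.01.

about 1572 cases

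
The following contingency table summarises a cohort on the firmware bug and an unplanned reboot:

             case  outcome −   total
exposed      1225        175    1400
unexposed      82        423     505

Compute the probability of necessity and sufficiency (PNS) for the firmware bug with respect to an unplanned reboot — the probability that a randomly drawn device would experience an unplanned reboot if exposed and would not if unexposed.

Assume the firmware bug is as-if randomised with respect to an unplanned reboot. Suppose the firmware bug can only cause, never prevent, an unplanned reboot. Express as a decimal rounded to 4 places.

p₁ = P(outcome | exposed) = 1225/1400 = 0.875
p₀ = P(outcome | unexposed) = 82/505 = 0.16238
Under exogeneity and monotonicity, PNS = p₁ − p₀.
PNS = 0.875 − 0.16238 = 0.71262

PNS ≈ 0.7126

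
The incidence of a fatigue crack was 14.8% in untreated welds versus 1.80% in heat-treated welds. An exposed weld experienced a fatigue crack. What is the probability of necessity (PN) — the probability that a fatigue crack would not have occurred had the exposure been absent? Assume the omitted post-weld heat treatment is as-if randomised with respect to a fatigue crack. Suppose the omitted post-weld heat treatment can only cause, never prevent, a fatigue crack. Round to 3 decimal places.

p₁ = 0.148, p₀ = 0.018.
Under exogeneity and monotonicity, PN = (p₁ − p₀) / p₁.
PN = (0.148 − 0.018) / 0.148 = 0.13 / 0.148 ≈ 0.8784

PN ≈ 0.878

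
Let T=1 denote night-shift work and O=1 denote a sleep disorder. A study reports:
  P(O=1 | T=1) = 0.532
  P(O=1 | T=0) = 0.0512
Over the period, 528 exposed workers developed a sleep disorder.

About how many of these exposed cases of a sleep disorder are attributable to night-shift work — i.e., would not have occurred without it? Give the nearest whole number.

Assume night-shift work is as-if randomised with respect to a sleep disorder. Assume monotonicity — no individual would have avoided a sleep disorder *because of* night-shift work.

about 477 cases

Let p₁ = 0.532, p₀ = 0.0512.
PN = (p₁ − p₀)/p₁ = (0.532 − 0.0512) / 0.532 ≈ 0.90376.
Attributable cases ≈ PN × (exposed cases) = 0.90376 × 528 ≈ 477.18.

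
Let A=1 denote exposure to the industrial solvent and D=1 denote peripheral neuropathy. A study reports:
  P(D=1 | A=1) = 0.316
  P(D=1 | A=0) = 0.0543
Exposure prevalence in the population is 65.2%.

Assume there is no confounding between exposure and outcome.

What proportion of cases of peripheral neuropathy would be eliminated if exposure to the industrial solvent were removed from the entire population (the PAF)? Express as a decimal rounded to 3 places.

Let p₁ = 0.316, p₀ = 0.0543.
Overall risk P(Y=1) = π·p₁ + (1−π)·p₀ = 0.652×0.316 + 0.348×0.0543 = 0.22493.
Under exogeneity, PAF = [P(Y=1) − p₀] / P(Y=1).
PAF = (0.22493 − 0.0543) / 0.22493 ≈ 0.7586

PAF ≈ 0.759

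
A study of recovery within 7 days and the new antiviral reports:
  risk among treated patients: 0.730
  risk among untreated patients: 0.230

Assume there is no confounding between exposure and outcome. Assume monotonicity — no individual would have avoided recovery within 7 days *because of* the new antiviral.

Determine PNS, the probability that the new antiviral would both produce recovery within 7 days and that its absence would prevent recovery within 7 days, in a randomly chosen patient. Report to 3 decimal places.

Let p₁ = 0.73, p₀ = 0.23.
Under exogeneity and monotonicity, PNS = p₁ − p₀.
PNS = 0.73 − 0.23 = 0.5

PNS ≈ 0.500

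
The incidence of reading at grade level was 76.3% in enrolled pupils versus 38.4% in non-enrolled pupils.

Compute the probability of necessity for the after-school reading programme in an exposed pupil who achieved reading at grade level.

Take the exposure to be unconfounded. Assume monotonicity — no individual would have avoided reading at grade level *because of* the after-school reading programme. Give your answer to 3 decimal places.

PN ≈ 0.497

p₁ = 0.763, p₀ = 0.384.
Under exogeneity and monotonicity, PN = (p₁ − p₀) / p₁.
PN = (0.763 − 0.384) / 0.763 = 0.379 / 0.763 ≈ 0.4967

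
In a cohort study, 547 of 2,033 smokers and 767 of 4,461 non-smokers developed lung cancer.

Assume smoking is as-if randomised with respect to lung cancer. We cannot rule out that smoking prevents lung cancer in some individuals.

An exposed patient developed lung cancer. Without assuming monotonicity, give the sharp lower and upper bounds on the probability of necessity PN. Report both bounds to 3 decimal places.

p₁ = P(outcome | exposed) = 547/2033 = 0.26906
p₀ = P(outcome | unexposed) = 767/4461 = 0.17193
Under exogeneity alone the bounds on PN are max{0,(p₁−p₀)/p₁} ≤ PN ≤ min{1,(1−p₀)/p₁}.
  lower = (p₁ − p₀)/p₁ = 0.097126 / 0.26906 ≈ 0.3610
  upper = min{1, (1 − p₀)/p₁} = 0.82807 / 0.26906 ≈ 3.0776 → capped at 1

0.361 ≤ PN ≤ 1.000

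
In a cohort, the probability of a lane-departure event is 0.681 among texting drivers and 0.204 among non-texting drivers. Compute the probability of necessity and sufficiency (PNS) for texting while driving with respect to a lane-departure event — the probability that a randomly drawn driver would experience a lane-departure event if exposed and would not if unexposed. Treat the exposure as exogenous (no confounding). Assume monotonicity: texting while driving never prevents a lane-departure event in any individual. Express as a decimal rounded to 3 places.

Let p₁ = 0.681, p₀ = 0.204.
Under exogeneity and monotonicity, PNS = p₁ − p₀.
PNS = 0.681 − 0.204 = 0.477

PNS ≈ 0.477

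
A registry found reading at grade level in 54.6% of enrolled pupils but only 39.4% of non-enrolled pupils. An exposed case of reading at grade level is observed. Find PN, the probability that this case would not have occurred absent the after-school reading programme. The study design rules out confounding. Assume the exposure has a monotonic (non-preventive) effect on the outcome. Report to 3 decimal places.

PN ≈ 0.278

p₁ = 0.546, p₀ = 0.394.
Under exogeneity and monotonicity, PN = (p₁ − p₀) / p₁.
PN = (0.546 − 0.394) / 0.546 = 0.152 / 0.546 ≈ 0.2784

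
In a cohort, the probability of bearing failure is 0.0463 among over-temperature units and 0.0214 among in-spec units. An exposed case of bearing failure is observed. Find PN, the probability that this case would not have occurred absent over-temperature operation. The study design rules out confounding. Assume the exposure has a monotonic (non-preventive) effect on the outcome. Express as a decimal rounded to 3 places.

Let p₁ = 0.0463, p₀ = 0.0214.
Under exogeneity and monotonicity, PN = (p₁ − p₀) / p₁.
PN = (0.0463 − 0.0214) / 0.0463 = 0.0249 / 0.0463 ≈ 0.5378

PN ≈ 0.538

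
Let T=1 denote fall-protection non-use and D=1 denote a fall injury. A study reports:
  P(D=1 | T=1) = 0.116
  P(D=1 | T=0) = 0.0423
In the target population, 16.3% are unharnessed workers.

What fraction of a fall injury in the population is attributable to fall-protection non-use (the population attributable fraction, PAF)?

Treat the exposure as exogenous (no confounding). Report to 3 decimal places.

PAF ≈ 0.221

Let p₁ = 0.116, p₀ = 0.0423.
Overall risk P(Y=1) = π·p₁ + (1−π)·p₀ = 0.163×0.116 + 0.837×0.0423 = 0.054313.
Under exogeneity, PAF = [P(Y=1) − p₀] / P(Y=1).
PAF = (0.054313 − 0.0423) / 0.054313 ≈ 0.2212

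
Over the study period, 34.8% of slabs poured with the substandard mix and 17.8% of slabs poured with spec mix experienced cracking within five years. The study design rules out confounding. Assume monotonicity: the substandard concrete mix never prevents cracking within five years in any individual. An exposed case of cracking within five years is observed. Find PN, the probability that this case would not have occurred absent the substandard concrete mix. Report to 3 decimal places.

p₁ = 0.348, p₀ = 0.178.
Under exogeneity and monotonicity, PN = (p₁ − p₀) / p₁.
PN = (0.348 − 0.178) / 0.348 = 0.17 / 0.348 ≈ 0.4885

PN ≈ 0.489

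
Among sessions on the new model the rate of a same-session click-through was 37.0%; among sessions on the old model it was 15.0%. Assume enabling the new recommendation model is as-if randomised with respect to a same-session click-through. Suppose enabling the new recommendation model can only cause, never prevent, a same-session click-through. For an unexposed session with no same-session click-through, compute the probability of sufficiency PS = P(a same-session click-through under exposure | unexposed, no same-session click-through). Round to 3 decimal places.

p₁ = 0.37, p₀ = 0.15.
Under exogeneity and monotonicity, PS = (p₁ − p₀) / (1 − p₀).
PS = (0.37 − 0.15) / (1 − 0.15) = 0.22 / 0.85 ≈ 0.2588

PS ≈ 0.259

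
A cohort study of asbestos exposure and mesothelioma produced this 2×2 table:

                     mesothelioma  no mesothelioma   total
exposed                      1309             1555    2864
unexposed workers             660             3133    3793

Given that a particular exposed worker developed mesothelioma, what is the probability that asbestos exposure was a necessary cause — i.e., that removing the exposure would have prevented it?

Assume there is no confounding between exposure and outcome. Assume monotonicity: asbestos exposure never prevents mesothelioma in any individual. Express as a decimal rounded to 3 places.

p₁ = P(outcome | exposed) = 1309/2864 = 0.45705
p₀ = P(outcome | unexposed) = 660/3793 = 0.174
Under exogeneity and monotonicity, PN = (p₁ − p₀)/p₁.
PN = (0.45705 − 0.174) / 0.45705 ≈ 0.6193

PN ≈ 0.619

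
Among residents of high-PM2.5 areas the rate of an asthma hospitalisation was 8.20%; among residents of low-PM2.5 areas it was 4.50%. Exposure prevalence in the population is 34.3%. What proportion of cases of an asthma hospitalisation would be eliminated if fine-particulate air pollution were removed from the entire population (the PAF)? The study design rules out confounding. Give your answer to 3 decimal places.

PAF ≈ 0.220

p₁ = 0.082, p₀ = 0.045.
Overall risk P(Y=1) = π·p₁ + (1−π)·p₀ = 0.343×0.082 + 0.657×0.045 = 0.057691.
Under exogeneity, PAF = [P(Y=1) − p₀] / P(Y=1).
PAF = (0.057691 − 0.045) / 0.057691 ≈ 0.2200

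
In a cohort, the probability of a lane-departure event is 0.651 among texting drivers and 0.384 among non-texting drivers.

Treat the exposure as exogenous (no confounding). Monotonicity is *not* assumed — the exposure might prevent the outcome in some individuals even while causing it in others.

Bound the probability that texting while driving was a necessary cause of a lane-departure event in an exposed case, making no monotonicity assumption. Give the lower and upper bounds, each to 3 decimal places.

0.410 ≤ PN ≤ 0.946

Let p₁ = 0.651, p₀ = 0.384.
Under exogeneity alone the bounds on PN are max{0,(p₁−p₀)/p₁} ≤ PN ≤ min{1,(1−p₀)/p₁}.
  lower = (p₁ − p₀)/p₁ = 0.267 / 0.651 ≈ 0.4101
  upper = min{1, (1 − p₀)/p₁} = 0.616 / 0.651 ≈ 0.9462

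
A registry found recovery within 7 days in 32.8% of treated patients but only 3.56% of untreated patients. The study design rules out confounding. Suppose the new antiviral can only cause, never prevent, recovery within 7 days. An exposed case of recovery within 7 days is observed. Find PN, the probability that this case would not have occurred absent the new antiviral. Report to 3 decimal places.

PN ≈ 0.891

p₁ = 0.328, p₀ = 0.0356.
Under exogeneity and monotonicity, PN = (p₁ − p₀) / p₁.
PN = (0.328 − 0.0356) / 0.328 = 0.2924 / 0.328 ≈ 0.8915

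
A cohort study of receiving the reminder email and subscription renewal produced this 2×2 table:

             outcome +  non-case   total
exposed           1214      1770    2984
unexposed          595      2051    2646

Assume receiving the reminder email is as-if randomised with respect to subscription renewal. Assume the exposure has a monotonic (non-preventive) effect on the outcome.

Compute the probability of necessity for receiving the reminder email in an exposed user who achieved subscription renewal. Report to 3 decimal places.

PN ≈ 0.447

p₁ = P(outcome | exposed) = 1214/2984 = 0.40684
p₀ = P(outcome | unexposed) = 595/2646 = 0.22487
Under exogeneity and monotonicity, PN = (p₁ − p₀) / p₁.
PN = (0.40684 − 0.22487) / 0.40684 = 0.18197 / 0.40684 ≈ 0.4473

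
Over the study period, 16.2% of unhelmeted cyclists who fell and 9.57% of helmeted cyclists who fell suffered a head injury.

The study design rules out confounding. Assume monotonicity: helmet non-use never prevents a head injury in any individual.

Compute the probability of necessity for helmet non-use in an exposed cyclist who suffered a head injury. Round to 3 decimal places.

PN ≈ 0.409

p₁ = 0.162, p₀ = 0.0957.
Under exogeneity and monotonicity, PN = (p₁ − p₀) / p₁.
PN = (0.162 − 0.0957) / 0.162 = 0.0663 / 0.162 ≈ 0.4093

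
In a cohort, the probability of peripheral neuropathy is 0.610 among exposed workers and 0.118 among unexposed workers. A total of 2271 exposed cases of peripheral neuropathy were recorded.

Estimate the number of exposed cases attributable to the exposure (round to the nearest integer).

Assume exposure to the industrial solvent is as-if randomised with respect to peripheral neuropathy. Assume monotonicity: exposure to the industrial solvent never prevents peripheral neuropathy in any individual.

Let p₁ = 0.61, p₀ = 0.118.
PN = (p₁ − p₀)/p₁ = (0.61 − 0.118) / 0.61 ≈ 0.80656.
Attributable cases ≈ PN × (exposed cases) = 0.80656 × 2271 ≈ 1831.69.

about 1832 cases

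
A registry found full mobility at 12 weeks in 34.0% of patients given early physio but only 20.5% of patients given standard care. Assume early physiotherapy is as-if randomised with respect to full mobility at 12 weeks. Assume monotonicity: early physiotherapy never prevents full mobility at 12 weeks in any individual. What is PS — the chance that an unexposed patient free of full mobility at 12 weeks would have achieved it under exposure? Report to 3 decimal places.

p₁ = 0.34, p₀ = 0.205.
Under exogeneity and monotonicity, PS = (p₁ − p₀) / (1 − p₀).
PS = (0.34 − 0.205) / (1 − 0.205) = 0.135 / 0.795 ≈ 0.1698

PS ≈ 0.170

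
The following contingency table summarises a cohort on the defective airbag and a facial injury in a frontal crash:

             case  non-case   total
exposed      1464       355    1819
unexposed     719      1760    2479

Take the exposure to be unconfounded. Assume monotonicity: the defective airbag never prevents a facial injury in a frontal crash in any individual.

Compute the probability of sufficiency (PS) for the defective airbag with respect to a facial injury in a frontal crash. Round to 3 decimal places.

p₁ = P(outcome | exposed) = 1464/1819 = 0.80484
p₀ = P(outcome | unexposed) = 719/2479 = 0.29004
Under exogeneity and monotonicity, PS = (p₁ − p₀)/(1 − p₀).
PS = (0.80484 − 0.29004) / 0.70996 ≈ 0.7251

PS ≈ 0.725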